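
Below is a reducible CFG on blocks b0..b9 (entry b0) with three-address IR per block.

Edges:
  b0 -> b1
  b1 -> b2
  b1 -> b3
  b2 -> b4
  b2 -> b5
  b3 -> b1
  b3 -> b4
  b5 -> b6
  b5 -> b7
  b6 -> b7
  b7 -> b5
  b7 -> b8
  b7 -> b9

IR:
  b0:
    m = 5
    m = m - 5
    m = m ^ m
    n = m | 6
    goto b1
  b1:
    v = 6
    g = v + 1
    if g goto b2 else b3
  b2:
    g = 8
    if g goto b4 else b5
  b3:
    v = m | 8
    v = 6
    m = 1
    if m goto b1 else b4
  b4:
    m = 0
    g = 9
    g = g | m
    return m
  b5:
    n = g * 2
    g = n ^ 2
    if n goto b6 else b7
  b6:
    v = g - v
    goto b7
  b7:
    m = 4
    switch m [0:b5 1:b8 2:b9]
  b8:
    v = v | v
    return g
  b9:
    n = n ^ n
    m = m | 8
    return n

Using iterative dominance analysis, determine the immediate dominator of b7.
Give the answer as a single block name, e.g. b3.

idom tree: b1←b0 b2←b1 b3←b1 b4←b1 b5←b2 b6←b5 b7←b5 b8←b7 b9←b7
Dom at joins:
  b1: preds {b0,b3}: {b0} ∩ {b0,b1,b3} = {b0}; idom=b0
  b4: preds {b2,b3}: {b0,b1,b2} ∩ {b0,b1,b3} = {b0,b1}; idom=b1
  b5: preds {b2,b7}: {b0,b1,b2} ∩ {b0,b1,b2,b5,b7} = {b0,b1,b2}; idom=b2
  b7: preds {b5,b6}: {b0,b1,b2,b5} ∩ {b0,b1,b2,b5,b6} = {b0,b1,b2,b5}; idom=b5

idom(b7) = b5

Answer: b5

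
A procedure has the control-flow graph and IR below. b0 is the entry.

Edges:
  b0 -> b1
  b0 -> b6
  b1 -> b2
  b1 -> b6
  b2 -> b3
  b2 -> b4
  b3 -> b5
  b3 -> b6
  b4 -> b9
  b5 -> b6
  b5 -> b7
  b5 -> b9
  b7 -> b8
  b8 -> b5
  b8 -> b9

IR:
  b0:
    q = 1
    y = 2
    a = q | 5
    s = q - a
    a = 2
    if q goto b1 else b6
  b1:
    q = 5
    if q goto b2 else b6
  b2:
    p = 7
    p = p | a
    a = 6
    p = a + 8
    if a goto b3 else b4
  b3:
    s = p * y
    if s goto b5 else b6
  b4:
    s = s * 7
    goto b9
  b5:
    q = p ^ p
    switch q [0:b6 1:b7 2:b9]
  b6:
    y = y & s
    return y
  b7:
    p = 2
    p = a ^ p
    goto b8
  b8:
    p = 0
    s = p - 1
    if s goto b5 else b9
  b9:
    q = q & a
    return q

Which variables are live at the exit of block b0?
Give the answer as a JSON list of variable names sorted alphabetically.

Answer: ["a", "s", "y"]

Analysis:
Block summaries:
  b0: {a,q,s,y} / ∅
  b1: {q} / ∅
  b2: {a,p} / {a}
  b3: {s} / {p,y}
  b4: {s} / {s}
  b5: {q} / {p}
  b6: {y} / {s,y}
  b7: {p} / {a}
  b8: {p,s} / ∅
  b9: {q} / {a,q}

Liveness:
  b0 li=∅ lo={a,s,y}
  b1 li={a,s,y} lo={a,q,s,y}
  b2 li={a,q,s,y} lo={a,p,q,s,y}
  b3 li={a,p,y} lo={a,p,s,y}
  b4 li={a,q,s} lo={a,q}
  b5 li={a,p,s,y} lo={a,q,s,y}
  b6 li={s,y} lo=∅
  b7 li={a,q,y} lo={a,q,y}
  b8 li={a,q,y} lo={a,p,q,s,y}
  b9 li={a,q} lo=∅

live-out(b0) = ["a", "s", "y"]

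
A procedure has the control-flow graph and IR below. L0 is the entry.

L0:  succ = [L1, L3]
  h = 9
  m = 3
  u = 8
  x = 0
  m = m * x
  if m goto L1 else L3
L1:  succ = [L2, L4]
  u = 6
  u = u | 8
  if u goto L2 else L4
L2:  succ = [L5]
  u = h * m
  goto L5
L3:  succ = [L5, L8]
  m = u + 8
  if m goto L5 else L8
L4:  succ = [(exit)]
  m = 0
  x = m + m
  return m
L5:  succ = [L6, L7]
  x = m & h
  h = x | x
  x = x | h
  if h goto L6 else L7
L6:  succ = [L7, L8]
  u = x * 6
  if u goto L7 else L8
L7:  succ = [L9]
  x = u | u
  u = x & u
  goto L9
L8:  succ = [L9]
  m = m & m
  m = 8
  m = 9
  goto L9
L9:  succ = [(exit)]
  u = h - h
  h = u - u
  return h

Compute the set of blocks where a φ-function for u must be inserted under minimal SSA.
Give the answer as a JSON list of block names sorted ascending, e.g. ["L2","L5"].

idom tree: L1←L0 L2←L1 L3←L0 L4←L1 L5←L0 L6←L5 L7←L5 L8←L0 L9←L0
Join-block Dom:
  L5: preds {L2,L3}: {L0,L1,L2} ∩ {L0,L3} = {L0}; idom=L0
  L7: preds {L5,L6}: {L0,L5} ∩ {L0,L5,L6} = {L0,L5}; idom=L5
  L8: preds {L3,L6}: {L0,L3} ∩ {L0,L5,L6} = {L0}; idom=L0
  L9: preds {L7,L8}: {L0,L5,L7} ∩ {L0,L8} = {L0}; idom=L0

DF walk-up:
  L5←L2: walk L2→L1 to L0
  L5←L3: walk L3 to L0
  L7←L5: walk · to L5
  L7←L6: walk L6 to L5
  L8←L3: walk L3 to L0
  L8←L6: walk L6→L5 to L0
  L9←L7: walk L7→L5 to L0
  L9←L8: walk L8 to L0
  DF(L0)=∅
  DF(L1)={L5}
  DF(L2)={L5}
  DF(L3)={L5,L8}
  DF(L4)=∅
  DF(L5)={L8,L9}
  DF(L6)={L7,L8}
  DF(L7)={L9}
  DF(L8)={L9}
  DF(L9)=∅

φ for u: defs {L0,L1,L2,L6,L7,L9}
  DF⁺ = {L5,L7,L8,L9}

Answer: ["L5", "L7", "L8", "L9"]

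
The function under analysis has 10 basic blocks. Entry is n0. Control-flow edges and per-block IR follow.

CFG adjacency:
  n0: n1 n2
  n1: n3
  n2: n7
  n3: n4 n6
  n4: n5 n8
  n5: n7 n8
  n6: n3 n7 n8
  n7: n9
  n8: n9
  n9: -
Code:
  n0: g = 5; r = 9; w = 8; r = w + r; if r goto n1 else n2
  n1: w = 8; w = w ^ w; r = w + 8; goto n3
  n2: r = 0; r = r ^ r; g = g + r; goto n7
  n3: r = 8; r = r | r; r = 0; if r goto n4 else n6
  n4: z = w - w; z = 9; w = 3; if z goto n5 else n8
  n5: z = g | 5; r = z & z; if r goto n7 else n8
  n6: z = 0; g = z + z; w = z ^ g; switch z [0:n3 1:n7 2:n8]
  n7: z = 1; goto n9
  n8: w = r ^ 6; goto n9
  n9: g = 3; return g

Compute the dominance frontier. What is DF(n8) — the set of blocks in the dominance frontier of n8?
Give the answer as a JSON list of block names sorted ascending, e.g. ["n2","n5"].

idom tree: n1←n0 n2←n0 n3←n1 n4←n3 n5←n4 n6←n3 n7←n0 n8←n3 n9←n0
Join-block Dom:
  n3: preds {n1,n6}: {n0,n1} ∩ {n0,n1,n3,n6} = {n0,n1}; idom=n1
  n7: preds {n2,n5,n6}: {n0,n2} ∩ {n0,n1,n3,n4,n5} ∩ {n0,n1,n3,n6} = {n0}; idom=n0
  n8: preds {n4,n5,n6}: {n0,n1,n3,n4} ∩ {n0,n1,n3,n4,n5} ∩ {n0,n1,n3,n6} = {n0,n1,n3}; idom=n3
  n9: preds {n7,n8}: {n0,n7} ∩ {n0,n1,n3,n8} = {n0}; idom=n0

Frontier:
  n3←n1: walk · to n1
  n3←n6: walk n6→n3 to n1
  n7←n2: walk n2 to n0
  n7←n5: walk n5→n4→n3→n1 to n0
  n7←n6: walk n6→n3→n1 to n0
  n8←n4: walk n4 to n3
  n8←n5: walk n5→n4 to n3
  n8←n6: walk n6 to n3
  n9←n7: walk n7 to n0
  n9←n8: walk n8→n3→n1 to n0
  n0 → ∅
  n1 → {n7,n9}
  n2 → {n7}
  n3 → {n3,n7,n9}
  n4 → {n7,n8}
  n5 → {n7,n8}
  n6 → {n3,n7,n8}
  n7 → {n9}
  n8 → {n9}
  n9 → ∅

DF(n8) = ["n9"]

Answer: ["n9"]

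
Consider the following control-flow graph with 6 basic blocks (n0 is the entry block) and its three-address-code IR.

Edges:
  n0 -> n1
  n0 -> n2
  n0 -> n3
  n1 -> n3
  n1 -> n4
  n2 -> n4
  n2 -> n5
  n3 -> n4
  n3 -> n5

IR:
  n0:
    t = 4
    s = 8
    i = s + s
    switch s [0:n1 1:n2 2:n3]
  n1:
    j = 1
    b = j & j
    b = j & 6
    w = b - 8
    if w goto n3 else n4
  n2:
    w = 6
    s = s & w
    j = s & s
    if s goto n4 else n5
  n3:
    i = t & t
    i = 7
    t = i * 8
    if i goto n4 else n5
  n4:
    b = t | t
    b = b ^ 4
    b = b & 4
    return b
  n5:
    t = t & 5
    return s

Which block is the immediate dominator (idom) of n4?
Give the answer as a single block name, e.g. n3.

idom tree: n1←n0 n2←n0 n3←n0 n4←n0 n5←n0
Dom at joins:
  n3: preds {n0,n1}: {n0} ∩ {n0,n1} = {n0}; idom=n0
  n4: preds {n1,n2,n3}: {n0,n1} ∩ {n0,n2} ∩ {n0,n3} = {n0}; idom=n0
  n5: preds {n2,n3}: {n0,n2} ∩ {n0,n3} = {n0}; idom=n0

idom(n4) = n0

Answer: n0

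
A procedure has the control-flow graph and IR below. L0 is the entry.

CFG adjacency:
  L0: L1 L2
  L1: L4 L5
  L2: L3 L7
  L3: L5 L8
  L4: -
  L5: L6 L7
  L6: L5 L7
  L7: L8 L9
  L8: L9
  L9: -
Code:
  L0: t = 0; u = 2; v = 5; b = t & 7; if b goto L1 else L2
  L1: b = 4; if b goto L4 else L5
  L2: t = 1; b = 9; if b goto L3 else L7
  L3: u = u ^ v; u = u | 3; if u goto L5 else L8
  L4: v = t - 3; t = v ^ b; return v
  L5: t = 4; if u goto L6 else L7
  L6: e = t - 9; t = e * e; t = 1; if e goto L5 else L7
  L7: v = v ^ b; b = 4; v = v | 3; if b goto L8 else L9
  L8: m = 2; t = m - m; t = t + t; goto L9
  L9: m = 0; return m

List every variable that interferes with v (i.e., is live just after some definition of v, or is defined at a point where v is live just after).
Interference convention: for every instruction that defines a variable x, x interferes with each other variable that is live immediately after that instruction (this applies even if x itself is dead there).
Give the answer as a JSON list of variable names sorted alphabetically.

Answer: ["b", "e", "t", "u"]

Derivation:
Per-block:
  L0: {b,t,u,v} / ∅
  L1: {b} / ∅
  L2: {b,t} / ∅
  L3: {u} / {u,v}
  L4: {t,v} / {b,t}
  L5: {t} / {u}
  L6: {e,t} / {t}
  L7: {b,v} / {b,v}
  L8: {m,t} / ∅
  L9: {m} / ∅

Liveness:
  L0 li=∅ lo={t,u,v}
  L1 li={t,u,v} lo={b,t,u,v}
  L2 li={u,v} lo={b,u,v}
  L3 li={b,u,v} lo={b,u,v}
  L4 li={b,t} lo=∅
  L5 li={b,u,v} lo={b,t,u,v}
  L6 li={b,t,u,v} lo={b,u,v}
  L7 li={b,v} lo=∅
  L8 li=∅ lo=∅
  L9 li=∅ lo=∅

Interfere edges:
  b: {e,t,u,v}
  e: {b,t,u,v}
  m: ∅
  t: {b,e,u,v}
  u: {b,e,t,v}
  v: {b,e,t,u}

N(v) = ["b", "e", "t", "u"]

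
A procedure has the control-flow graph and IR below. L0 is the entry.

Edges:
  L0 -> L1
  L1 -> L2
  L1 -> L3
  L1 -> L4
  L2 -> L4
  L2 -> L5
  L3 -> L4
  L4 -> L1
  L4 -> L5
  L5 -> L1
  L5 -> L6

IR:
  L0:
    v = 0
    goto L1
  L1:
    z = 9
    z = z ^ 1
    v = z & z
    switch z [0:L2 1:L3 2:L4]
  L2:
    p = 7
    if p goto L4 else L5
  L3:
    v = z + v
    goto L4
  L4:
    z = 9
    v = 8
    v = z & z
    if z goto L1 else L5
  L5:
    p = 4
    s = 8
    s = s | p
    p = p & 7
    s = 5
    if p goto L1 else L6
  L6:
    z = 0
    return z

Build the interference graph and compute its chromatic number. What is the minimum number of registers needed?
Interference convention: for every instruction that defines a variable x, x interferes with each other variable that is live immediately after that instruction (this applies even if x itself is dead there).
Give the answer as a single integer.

def/use:
  L0 def {v} use ∅
  L1 def {v,z} use ∅
  L2 def {p} use ∅
  L3 def {v} use {v,z}
  L4 def {v,z} use ∅
  L5 def {p,s} use ∅
  L6 def {z} use ∅

Live sets:
  L0 li=∅ lo=∅
  L1 li=∅ lo={v,z}
  L2 li=∅ lo=∅
  L3 li={v,z} lo=∅
  L4 li=∅ lo=∅
  L5 li=∅ lo=∅
  L6 li=∅ lo=∅

Conflict graph:
  p↔{s}
  s↔{p}
  v↔{z}
  z↔{v}

Registers:
  {p,s} pairwise interfere (2-clique) ⇒ χ ≥ 2
  assign p→c0 s→c1 v→c0 z→c1 — no edge inside a register ⇒ χ ≤ 2
  χ = 2

Answer: 2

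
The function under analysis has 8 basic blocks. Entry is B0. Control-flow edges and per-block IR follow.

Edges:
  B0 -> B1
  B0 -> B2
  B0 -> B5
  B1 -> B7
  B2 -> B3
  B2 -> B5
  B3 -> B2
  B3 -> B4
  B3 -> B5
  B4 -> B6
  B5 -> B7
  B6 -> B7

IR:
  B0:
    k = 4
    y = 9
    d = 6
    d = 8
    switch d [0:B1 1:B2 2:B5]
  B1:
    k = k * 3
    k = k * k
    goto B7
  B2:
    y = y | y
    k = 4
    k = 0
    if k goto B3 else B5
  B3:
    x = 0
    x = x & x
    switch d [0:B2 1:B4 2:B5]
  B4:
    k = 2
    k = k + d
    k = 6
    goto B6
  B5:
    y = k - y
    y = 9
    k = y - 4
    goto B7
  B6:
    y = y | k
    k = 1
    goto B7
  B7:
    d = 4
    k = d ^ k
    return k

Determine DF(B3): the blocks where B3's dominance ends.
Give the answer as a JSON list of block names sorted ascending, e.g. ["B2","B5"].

Answer: ["B2", "B5", "B7"]

Analysis:
idom tree: B1←B0 B2←B0 B3←B2 B4←B3 B5←B0 B6←B4 B7←B0
Join-block Dom:
  B2: preds {B0,B3}: {B0} ∩ {B0,B2,B3} = {B0}; idom=B0
  B5: preds {B0,B2,B3}: {B0} ∩ {B0,B2} ∩ {B0,B2,B3} = {B0}; idom=B0
  B7: preds {B1,B5,B6}: {B0,B1} ∩ {B0,B5} ∩ {B0,B2,B3,B4,B6} = {B0}; idom=B0

DF walk-up:
  B2←B0: walk · to B0
  B2←B3: walk B3→B2 to B0
  B5←B0: walk · to B0
  B5←B2: walk B2 to B0
  B5←B3: walk B3→B2 to B0
  B7←B1: walk B1 to B0
  B7←B5: walk B5 to B0
  B7←B6: walk B6→B4→B3→B2 to B0
  B0: DF=∅
  B1: DF={B7}
  B2: DF={B2,B5,B7}
  B3: DF={B2,B5,B7}
  B4: DF={B7}
  B5: DF={B7}
  B6: DF={B7}
  B7: DF=∅

DF(B3) = ["B2", "B5", "B7"]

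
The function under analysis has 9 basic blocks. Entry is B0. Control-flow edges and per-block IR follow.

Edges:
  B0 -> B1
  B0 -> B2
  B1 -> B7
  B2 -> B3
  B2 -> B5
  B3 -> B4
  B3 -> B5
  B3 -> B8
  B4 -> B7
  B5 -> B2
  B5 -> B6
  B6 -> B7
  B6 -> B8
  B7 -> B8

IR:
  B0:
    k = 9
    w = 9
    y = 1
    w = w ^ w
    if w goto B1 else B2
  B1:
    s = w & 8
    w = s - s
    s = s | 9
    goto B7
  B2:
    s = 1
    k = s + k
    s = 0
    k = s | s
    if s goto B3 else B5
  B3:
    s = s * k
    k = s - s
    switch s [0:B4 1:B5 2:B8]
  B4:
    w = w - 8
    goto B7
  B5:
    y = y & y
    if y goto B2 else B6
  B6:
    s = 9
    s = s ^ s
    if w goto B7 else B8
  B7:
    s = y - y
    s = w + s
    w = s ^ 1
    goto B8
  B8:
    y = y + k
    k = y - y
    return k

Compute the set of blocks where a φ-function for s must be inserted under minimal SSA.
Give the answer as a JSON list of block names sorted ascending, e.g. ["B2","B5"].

Answer: ["B2", "B5", "B7", "B8"]

Derivation:
idom tree: B1←B0 B2←B0 B3←B2 B4←B3 B5←B2 B6←B5 B7←B0 B8←B0
Dom at joins:
  B2: preds {B0,B5}: {B0} ∩ {B0,B2,B5} = {B0}; idom=B0
  B5: preds {B2,B3}: {B0,B2} ∩ {B0,B2,B3} = {B0,B2}; idom=B2
  B7: preds {B1,B4,B6}: {B0,B1} ∩ {B0,B2,B3,B4} ∩ {B0,B2,B5,B6} = {B0}; idom=B0
  B8: preds {B3,B6,B7}: {B0,B2,B3} ∩ {B0,B2,B5,B6} ∩ {B0,B7} = {B0}; idom=B0

DF walk-up:
  B2←B0: walk · to B0
  B2←B5: walk B5→B2 to B0
  B5←B2: walk · to B2
  B5←B3: walk B3 to B2
  B7←B1: walk B1 to B0
  B7←B4: walk B4→B3→B2 to B0
  B7←B6: walk B6→B5→B2 to B0
  B8←B3: walk B3→B2 to B0
  B8←B6: walk B6→B5→B2 to B0
  B8←B7: walk B7 to B0
  B0: DF=∅
  B1: DF={B7}
  B2: DF={B2,B7,B8}
  B3: DF={B5,B7,B8}
  B4: DF={B7}
  B5: DF={B2,B7,B8}
  B6: DF={B7,B8}
  B7: DF={B8}
  B8: DF=∅

φ for s: defs {B1,B2,B3,B6,B7}
  DF⁺ = {B2,B5,B7,B8}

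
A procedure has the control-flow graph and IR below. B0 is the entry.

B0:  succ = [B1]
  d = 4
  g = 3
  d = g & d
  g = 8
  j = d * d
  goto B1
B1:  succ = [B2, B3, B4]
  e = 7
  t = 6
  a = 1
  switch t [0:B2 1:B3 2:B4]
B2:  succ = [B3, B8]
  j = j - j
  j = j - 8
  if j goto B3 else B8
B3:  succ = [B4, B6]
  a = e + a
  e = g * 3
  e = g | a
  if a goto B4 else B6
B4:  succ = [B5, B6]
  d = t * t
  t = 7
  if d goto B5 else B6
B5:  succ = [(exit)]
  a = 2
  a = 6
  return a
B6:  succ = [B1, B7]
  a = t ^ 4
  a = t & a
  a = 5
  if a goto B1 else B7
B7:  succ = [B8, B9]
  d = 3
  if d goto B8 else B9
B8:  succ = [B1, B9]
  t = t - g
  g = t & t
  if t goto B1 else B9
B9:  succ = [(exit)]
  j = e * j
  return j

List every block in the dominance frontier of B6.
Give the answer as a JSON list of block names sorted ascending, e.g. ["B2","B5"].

Answer: ["B1", "B8", "B9"]

Derivation:
idom tree: B1←B0 B2←B1 B3←B1 B4←B1 B5←B4 B6←B1 B7←B6 B8←B1 B9←B1
Join-block Dom:
  B1: preds {B0,B6,B8}: {B0} ∩ {B0,B1,B6} ∩ {B0,B1,B8} = {B0}; idom=B0
  B3: preds {B1,B2}: {B0,B1} ∩ {B0,B1,B2} = {B0,B1}; idom=B1
  B4: preds {B1,B3}: {B0,B1} ∩ {B0,B1,B3} = {B0,B1}; idom=B1
  B6: preds {B3,B4}: {B0,B1,B3} ∩ {B0,B1,B4} = {B0,B1}; idom=B1
  B8: preds {B2,B7}: {B0,B1,B2} ∩ {B0,B1,B6,B7} = {B0,B1}; idom=B1
  B9: preds {B7,B8}: {B0,B1,B6,B7} ∩ {B0,B1,B8} = {B0,B1}; idom=B1

DF derivation:
  B1←B0: walk · to B0
  B1←B6: walk B6→B1 to B0
  B1←B8: walk B8→B1 to B0
  B3←B1: walk · to B1
  B3←B2: walk B2 to B1
  B4←B1: walk · to B1
  B4←B3: walk B3 to B1
  B6←B3: walk B3 to B1
  B6←B4: walk B4 to B1
  B8←B2: walk B2 to B1
  B8←B7: walk B7→B6 to B1
  B9←B7: walk B7→B6 to B1
  B9←B8: walk B8 to B1
  DF(B0)=∅
  DF(B1)={B1}
  DF(B2)={B3,B8}
  DF(B3)={B4,B6}
  DF(B4)={B6}
  DF(B5)=∅
  DF(B6)={B1,B8,B9}
  DF(B7)={B8,B9}
  DF(B8)={B1,B9}
  DF(B9)=∅

DF(B6) = ["B1", "B8", "B9"]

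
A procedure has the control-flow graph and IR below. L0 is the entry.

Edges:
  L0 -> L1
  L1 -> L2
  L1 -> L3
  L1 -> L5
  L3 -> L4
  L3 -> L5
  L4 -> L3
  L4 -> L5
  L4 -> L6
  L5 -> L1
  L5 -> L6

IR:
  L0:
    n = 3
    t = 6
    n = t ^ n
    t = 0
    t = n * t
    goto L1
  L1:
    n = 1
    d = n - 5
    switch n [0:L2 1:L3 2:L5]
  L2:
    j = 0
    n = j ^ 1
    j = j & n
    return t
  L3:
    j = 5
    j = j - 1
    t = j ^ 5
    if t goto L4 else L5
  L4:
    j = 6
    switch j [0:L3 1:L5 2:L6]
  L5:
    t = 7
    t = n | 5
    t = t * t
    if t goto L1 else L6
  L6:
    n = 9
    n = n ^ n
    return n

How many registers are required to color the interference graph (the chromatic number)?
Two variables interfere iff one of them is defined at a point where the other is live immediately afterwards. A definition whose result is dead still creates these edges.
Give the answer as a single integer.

Answer: 3

Working:
Per-block:
  L0 def {n,t} use ∅
  L1 def {d,n} use ∅
  L2 def {j,n} use {t}
  L3 def {j,t} use ∅
  L4 def {j} use ∅
  L5 def {t} use {n}
  L6 def {n} use ∅

Liveness:
  L0: in=∅ out={t}
  L1: in={t} out={n,t}
  L2: in={t} out=∅
  L3: in={n} out={n}
  L4: in={n} out={n}
  L5: in={n} out={t}
  L6: in=∅ out=∅

Conflict graph:
  d↔{n,t}
  j↔{n,t}
  n↔{d,j,t}
  t↔{d,j,n}

Colouring:
  {d,n,t} pairwise interfere (3-clique) ⇒ χ ≥ 3
  3-colouring: c0={n}  c1={t}  c2={d,j}
  χ = 3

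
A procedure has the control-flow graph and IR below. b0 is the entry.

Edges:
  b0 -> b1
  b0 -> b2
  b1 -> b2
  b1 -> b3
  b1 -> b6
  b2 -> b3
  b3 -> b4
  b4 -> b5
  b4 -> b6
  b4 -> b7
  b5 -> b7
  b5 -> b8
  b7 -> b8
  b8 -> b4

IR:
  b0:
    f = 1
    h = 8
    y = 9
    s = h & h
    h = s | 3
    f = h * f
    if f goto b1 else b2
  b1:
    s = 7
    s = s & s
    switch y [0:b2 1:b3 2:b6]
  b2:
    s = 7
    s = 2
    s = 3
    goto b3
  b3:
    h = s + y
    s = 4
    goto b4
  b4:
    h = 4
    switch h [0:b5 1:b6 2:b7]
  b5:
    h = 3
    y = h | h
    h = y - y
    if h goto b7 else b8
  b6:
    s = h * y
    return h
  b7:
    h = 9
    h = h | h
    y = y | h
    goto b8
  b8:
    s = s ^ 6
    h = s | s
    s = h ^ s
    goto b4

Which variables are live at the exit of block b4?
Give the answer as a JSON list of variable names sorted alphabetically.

def/use:
  b0: def={f,h,s,y} ue=∅
  b1: def={s} ue={y}
  b2: def={s} ue=∅
  b3: def={h,s} ue={s,y}
  b4: def={h} ue=∅
  b5: def={h,y} ue=∅
  b6: def={s} ue={h,y}
  b7: def={h,y} ue={y}
  b8: def={h,s} ue={s}

Live sets:
  b0: in=∅ out={h,y}
  b1: in={h,y} out={h,s,y}
  b2: in={y} out={s,y}
  b3: in={s,y} out={s,y}
  b4: in={s,y} out={h,s,y}
  b5: in={s} out={s,y}
  b6: in={h,y} out=∅
  b7: in={s,y} out={s,y}
  b8: in={s,y} out={s,y}

live-out(b4) = ["h", "s", "y"]

Answer: ["h", "s", "y"]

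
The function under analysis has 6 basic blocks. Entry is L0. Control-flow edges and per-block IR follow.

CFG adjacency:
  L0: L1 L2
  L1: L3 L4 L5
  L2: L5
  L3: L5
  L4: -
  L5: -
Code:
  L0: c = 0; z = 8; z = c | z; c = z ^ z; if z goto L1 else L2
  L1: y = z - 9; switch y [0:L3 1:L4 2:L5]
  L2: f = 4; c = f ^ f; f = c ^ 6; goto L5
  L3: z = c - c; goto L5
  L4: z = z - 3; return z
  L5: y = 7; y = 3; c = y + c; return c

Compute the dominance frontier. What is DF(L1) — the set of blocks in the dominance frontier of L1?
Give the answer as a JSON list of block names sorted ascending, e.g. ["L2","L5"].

idom tree: L1←L0 L2←L0 L3←L1 L4←L1 L5←L0
Join-block Dom:
  L5: preds {L1,L2,L3}: {L0,L1} ∩ {L0,L2} ∩ {L0,L1,L3} = {L0}; idom=L0

Frontier:
  join L5 pred L1: L1 stop@L0
  join L5 pred L2: L2 stop@L0
  join L5 pred L3: L3→L1 stop@L0
  L0: DF=∅
  L1: DF={L5}
  L2: DF={L5}
  L3: DF={L5}
  L4: DF=∅
  L5: DF=∅

DF(L1) = ["L5"]

Answer: ["L5"]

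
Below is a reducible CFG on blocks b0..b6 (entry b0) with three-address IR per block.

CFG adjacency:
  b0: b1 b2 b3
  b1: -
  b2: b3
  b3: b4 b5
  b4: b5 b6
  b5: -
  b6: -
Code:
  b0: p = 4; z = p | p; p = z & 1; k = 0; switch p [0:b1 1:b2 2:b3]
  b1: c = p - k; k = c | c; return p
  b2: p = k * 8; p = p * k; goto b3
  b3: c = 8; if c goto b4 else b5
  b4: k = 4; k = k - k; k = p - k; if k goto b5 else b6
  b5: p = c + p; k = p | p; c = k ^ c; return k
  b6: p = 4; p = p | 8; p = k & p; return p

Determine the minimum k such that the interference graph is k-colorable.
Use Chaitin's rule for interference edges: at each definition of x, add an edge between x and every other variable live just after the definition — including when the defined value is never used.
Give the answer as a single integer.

def/use:
  b0: def={k,p,z} ue=∅
  b1: def={c,k} ue={k,p}
  b2: def={p} ue={k}
  b3: def={c} ue=∅
  b4: def={k} ue={p}
  b5: def={c,k,p} ue={c,p}
  b6: def={p} ue={k}

Live sets:
  b0 li=∅ lo={k,p}
  b1 li={k,p} lo=∅
  b2 li={k} lo={p}
  b3 li={p} lo={c,p}
  b4 li={c,p} lo={c,k,p}
  b5 li={c,p} lo=∅
  b6 li={k} lo=∅

Conflict graph:
  c↔{k,p}
  k↔{c,p}
  p↔{c,k}
  z↔∅

Chromatic number:
  lower bound: {c,k,p} mutually conflict ⇒ χ ≥ 3
  3-colouring: r0={c,z}  r1={k}  r2={p}
  χ = 3

Answer: 3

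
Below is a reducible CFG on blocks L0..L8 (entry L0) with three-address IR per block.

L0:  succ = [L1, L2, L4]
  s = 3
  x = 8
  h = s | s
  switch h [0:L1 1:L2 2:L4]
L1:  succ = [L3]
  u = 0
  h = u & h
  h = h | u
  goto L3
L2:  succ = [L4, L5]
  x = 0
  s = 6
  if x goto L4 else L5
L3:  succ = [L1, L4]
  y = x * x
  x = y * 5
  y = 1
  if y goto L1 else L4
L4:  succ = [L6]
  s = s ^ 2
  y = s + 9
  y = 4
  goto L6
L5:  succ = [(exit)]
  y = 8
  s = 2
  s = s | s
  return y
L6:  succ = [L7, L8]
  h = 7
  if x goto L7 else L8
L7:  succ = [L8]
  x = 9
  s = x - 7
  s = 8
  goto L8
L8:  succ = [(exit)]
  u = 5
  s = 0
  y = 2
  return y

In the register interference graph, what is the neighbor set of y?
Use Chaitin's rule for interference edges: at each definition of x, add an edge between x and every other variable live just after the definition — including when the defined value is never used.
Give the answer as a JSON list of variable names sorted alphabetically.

def/use:
  L0: def={h,s,x} ue=∅
  L1: def={h,u} ue={h}
  L2: def={s,x} ue=∅
  L3: def={x,y} ue={x}
  L4: def={s,y} ue={s}
  L5: def={s,y} ue=∅
  L6: def={h} ue={x}
  L7: def={s,x} ue=∅
  L8: def={s,u,y} ue=∅

Backward fixpoint:
  L0: in=∅ out={h,s,x}
  L1: in={h,s,x} out={h,s,x}
  L2: in=∅ out={s,x}
  L3: in={h,s,x} out={h,s,x}
  L4: in={s,x} out={x}
  L5: in=∅ out=∅
  L6: in={x} out=∅
  L7: in=∅ out=∅
  L8: in=∅ out=∅

Interference:
  h↔{s,u,x,y}
  s↔{h,u,x,y}
  u↔{h,s,x}
  x↔{h,s,u,y}
  y↔{h,s,x}

N(y) = ["h", "s", "x"]

Answer: ["h", "s", "x"]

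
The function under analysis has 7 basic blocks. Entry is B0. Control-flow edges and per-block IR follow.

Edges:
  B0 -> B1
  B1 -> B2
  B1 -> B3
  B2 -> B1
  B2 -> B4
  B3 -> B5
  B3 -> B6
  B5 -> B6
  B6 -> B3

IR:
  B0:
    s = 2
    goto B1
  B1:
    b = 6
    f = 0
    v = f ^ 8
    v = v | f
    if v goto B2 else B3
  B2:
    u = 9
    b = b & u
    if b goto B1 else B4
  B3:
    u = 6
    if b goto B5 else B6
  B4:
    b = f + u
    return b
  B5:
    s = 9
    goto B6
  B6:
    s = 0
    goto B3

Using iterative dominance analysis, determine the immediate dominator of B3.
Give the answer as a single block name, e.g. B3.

Answer: B1

Derivation:
idom tree: B1←B0 B2←B1 B3←B1 B4←B2 B5←B3 B6←B3
Join-block Dom:
  B1: preds {B0,B2}: {B0} ∩ {B0,B1,B2} = {B0}; idom=B0
  B3: preds {B1,B6}: {B0,B1} ∩ {B0,B1,B3,B6} = {B0,B1}; idom=B1
  B6: preds {B3,B5}: {B0,B1,B3} ∩ {B0,B1,B3,B5} = {B0,B1,B3}; idom=B3

idom(B3) = B1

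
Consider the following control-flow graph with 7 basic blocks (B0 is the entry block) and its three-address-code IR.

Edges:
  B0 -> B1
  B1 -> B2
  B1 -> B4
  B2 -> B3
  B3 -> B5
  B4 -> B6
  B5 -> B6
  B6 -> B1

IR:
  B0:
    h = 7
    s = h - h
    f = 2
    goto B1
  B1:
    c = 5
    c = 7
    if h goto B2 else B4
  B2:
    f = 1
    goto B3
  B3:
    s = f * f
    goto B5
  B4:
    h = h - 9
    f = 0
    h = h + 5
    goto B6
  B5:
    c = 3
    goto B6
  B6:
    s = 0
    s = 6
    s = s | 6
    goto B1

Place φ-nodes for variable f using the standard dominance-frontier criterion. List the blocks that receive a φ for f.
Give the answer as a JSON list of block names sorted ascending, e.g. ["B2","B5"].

idom tree: B1←B0 B2←B1 B3←B2 B4←B1 B5←B3 B6←B1
Dom at joins:
  B1: preds {B0,B6}: {B0} ∩ {B0,B1,B6} = {B0}; idom=B0
  B6: preds {B4,B5}: {B0,B1,B4} ∩ {B0,B1,B2,B3,B5} = {B0,B1}; idom=B1

DF walk-up:
  join B1 pred B0: · stop@B0
  join B1 pred B6: B6→B1 stop@B0
  join B6 pred B4: B4 stop@B1
  join B6 pred B5: B5→B3→B2 stop@B1
  B0 → ∅
  B1 → {B1}
  B2 → {B6}
  B3 → {B6}
  B4 → {B6}
  B5 → {B6}
  B6 → {B1}

φ for f: defs {B0,B2,B4}
  DF⁺ = {B1,B6}

Answer: ["B1", "B6"]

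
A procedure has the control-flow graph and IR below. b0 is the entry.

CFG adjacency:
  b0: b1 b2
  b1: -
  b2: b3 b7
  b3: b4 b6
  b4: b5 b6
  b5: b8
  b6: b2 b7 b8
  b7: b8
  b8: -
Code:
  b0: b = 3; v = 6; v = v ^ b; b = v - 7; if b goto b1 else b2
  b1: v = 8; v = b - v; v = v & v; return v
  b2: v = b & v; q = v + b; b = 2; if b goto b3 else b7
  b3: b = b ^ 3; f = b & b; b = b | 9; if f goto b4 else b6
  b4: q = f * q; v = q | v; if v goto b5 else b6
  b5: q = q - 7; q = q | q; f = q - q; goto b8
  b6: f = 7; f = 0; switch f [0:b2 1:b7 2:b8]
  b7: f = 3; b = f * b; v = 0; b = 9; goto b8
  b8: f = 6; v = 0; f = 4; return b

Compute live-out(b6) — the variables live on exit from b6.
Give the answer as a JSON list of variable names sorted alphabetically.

def/use:
  b0 def {b,v} use ∅
  b1 def {v} use {b}
  b2 def {b,q,v} use {b,v}
  b3 def {b,f} use {b}
  b4 def {q,v} use {f,q,v}
  b5 def {f,q} use {q}
  b6 def {f} use ∅
  b7 def {b,f,v} use {b}
  b8 def {f,v} use {b}

Live sets:
  b0 li=∅ lo={b,v}
  b1 li={b} lo=∅
  b2 li={b,v} lo={b,q,v}
  b3 li={b,q,v} lo={b,f,q,v}
  b4 li={b,f,q,v} lo={b,q,v}
  b5 li={b,q} lo={b}
  b6 li={b,v} lo={b,v}
  b7 li={b} lo={b}
  b8 li={b} lo=∅

live-out(b6) = ["b", "v"]

Answer: ["b", "v"]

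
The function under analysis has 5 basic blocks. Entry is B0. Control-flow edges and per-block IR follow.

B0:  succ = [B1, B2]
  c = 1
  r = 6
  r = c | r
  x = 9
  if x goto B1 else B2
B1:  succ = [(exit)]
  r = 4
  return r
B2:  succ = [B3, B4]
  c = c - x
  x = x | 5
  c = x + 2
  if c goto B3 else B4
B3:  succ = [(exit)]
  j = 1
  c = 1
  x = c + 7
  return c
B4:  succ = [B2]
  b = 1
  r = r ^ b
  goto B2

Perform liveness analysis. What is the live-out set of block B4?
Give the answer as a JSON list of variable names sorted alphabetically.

Answer: ["c", "r", "x"]

Derivation:
def/use:
  B0: def={c,r,x} ue=∅
  B1: def={r} ue=∅
  B2: def={c,x} ue={c,x}
  B3: def={c,j,x} ue=∅
  B4: def={b,r} ue={r}

Backward fixpoint:
  live B0: ∅→{c,r,x}
  live B1: ∅→∅
  live B2: {c,r,x}→{c,r,x}
  live B3: ∅→∅
  live B4: {c,r,x}→{c,r,x}

live-out(B4) = ["c", "r", "x"]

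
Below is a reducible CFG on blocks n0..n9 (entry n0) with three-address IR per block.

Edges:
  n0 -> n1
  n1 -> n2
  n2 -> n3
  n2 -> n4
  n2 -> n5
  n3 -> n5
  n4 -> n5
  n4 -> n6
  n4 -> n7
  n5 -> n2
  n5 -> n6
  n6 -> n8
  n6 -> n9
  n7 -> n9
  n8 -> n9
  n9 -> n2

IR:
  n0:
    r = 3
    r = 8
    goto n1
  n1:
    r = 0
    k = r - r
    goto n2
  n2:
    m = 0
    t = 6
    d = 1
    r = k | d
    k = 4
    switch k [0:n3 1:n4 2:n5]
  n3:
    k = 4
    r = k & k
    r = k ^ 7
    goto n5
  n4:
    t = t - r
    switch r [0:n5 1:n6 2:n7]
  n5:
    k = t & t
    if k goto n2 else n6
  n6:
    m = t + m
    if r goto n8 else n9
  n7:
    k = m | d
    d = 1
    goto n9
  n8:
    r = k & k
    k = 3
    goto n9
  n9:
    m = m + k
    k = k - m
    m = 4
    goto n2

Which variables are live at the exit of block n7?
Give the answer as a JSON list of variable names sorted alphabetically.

Per-block:
  n0 def {r} use ∅
  n1 def {k,r} use ∅
  n2 def {d,k,m,r,t} use {k}
  n3 def {k,r} use ∅
  n4 def {t} use {r,t}
  n5 def {k} use {t}
  n6 def {m} use {m,r,t}
  n7 def {d,k} use {d,m}
  n8 def {k,r} use {k}
  n9 def {k,m} use {k,m}

Live sets:
  n0: in=∅ out=∅
  n1: in=∅ out={k}
  n2: in={k} out={d,k,m,r,t}
  n3: in={m,t} out={m,r,t}
  n4: in={d,k,m,r,t} out={d,k,m,r,t}
  n5: in={m,r,t} out={k,m,r,t}
  n6: in={k,m,r,t} out={k,m}
  n7: in={d,m} out={k,m}
  n8: in={k,m} out={k,m}
  n9: in={k,m} out={k}

live-out(n7) = ["k", "m"]

Answer: ["k", "m"]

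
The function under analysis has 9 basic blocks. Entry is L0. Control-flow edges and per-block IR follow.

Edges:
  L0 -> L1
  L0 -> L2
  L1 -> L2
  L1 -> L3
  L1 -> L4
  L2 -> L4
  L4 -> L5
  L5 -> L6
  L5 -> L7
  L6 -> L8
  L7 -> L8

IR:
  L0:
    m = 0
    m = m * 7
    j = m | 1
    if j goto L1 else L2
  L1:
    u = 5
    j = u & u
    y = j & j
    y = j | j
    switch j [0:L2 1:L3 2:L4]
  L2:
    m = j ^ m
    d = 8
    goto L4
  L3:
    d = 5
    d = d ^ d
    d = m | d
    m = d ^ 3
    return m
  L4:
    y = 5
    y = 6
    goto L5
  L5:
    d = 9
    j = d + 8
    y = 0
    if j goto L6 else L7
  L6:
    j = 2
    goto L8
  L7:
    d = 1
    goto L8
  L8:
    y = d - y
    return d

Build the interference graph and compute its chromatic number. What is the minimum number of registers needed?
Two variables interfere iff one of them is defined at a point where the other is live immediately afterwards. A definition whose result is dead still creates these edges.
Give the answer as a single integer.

Answer: 4

Derivation:
Per-block:
  L0 def {j,m} use ∅
  L1 def {j,u,y} use ∅
  L2 def {d,m} use {j,m}
  L3 def {d,m} use {m}
  L4 def {y} use ∅
  L5 def {d,j,y} use ∅
  L6 def {j} use ∅
  L7 def {d} use ∅
  L8 def {y} use {d,y}

Backward fixpoint:
  L0 li=∅ lo={j,m}
  L1 li={m} lo={j,m}
  L2 li={j,m} lo=∅
  L3 li={m} lo=∅
  L4 li=∅ lo=∅
  L5 li=∅ lo={d,y}
  L6 li={d,y} lo={d,y}
  L7 li={y} lo={d,y}
  L8 li={d,y} lo=∅

Interfere edges:
  d↔{j,m,y}
  j↔{d,m,y}
  m↔{d,j,u,y}
  u↔{m}
  y↔{d,j,m}

Chromatic number:
  clique {d,j,m,y} ⇒ need ≥ 4
  4-colouring: R0={m}  R1={d,u}  R2={j}  R3={y}
  χ = 4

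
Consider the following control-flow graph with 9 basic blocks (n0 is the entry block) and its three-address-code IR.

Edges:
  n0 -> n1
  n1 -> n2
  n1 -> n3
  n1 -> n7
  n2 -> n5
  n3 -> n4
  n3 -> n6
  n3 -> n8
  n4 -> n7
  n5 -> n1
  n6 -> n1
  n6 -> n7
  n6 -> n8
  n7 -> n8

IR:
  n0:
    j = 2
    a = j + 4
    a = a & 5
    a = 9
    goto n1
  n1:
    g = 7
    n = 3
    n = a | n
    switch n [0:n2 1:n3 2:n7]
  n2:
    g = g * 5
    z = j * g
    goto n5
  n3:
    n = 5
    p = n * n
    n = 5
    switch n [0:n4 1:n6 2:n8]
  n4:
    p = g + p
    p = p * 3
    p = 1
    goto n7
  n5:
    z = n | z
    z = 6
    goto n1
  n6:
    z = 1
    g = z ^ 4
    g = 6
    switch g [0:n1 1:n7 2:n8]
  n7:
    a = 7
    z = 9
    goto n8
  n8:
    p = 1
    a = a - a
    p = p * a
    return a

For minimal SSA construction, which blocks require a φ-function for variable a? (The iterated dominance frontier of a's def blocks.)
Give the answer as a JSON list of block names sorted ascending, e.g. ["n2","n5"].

idom tree: n1←n0 n2←n1 n3←n1 n4←n3 n5←n2 n6←n3 n7←n1 n8←n1
Join-block Dom:
  n1: preds {n0,n5,n6}: {n0} ∩ {n0,n1,n2,n5} ∩ {n0,n1,n3,n6} = {n0}; idom=n0
  n7: preds {n1,n4,n6}: {n0,n1} ∩ {n0,n1,n3,n4} ∩ {n0,n1,n3,n6} = {n0,n1}; idom=n1
  n8: preds {n3,n6,n7}: {n0,n1,n3} ∩ {n0,n1,n3,n6} ∩ {n0,n1,n7} = {n0,n1}; idom=n1

DF derivation:
  n1←n0: walk · to n0
  n1←n5: walk n5→n2→n1 to n0
  n1←n6: walk n6→n3→n1 to n0
  n7←n1: walk · to n1
  n7←n4: walk n4→n3 to n1
  n7←n6: walk n6→n3 to n1
  n8←n3: walk n3 to n1
  n8←n6: walk n6→n3 to n1
  n8←n7: walk n7 to n1
  n0 → ∅
  n1 → {n1}
  n2 → {n1}
  n3 → {n1,n7,n8}
  n4 → {n7}
  n5 → {n1}
  n6 → {n1,n7,n8}
  n7 → {n8}
  n8 → ∅

φ for a: defs {n0,n7,n8}
  DF⁺ = {n8}

Answer: ["n8"]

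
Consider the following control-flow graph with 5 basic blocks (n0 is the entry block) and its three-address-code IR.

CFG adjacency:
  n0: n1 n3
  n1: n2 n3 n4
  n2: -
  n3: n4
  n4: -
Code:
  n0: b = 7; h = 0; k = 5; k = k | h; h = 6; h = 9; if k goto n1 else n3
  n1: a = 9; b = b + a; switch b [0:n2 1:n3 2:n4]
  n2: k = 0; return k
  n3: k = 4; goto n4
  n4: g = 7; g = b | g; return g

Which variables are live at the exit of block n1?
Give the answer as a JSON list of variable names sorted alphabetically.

Block summaries:
  n0: {b,h,k} / ∅
  n1: {a,b} / {b}
  n2: {k} / ∅
  n3: {k} / ∅
  n4: {g} / {b}

Backward fixpoint:
  n0: in=∅ out={b}
  n1: in={b} out={b}
  n2: in=∅ out=∅
  n3: in={b} out={b}
  n4: in={b} out=∅

live-out(n1) = ["b"]

Answer: ["b"]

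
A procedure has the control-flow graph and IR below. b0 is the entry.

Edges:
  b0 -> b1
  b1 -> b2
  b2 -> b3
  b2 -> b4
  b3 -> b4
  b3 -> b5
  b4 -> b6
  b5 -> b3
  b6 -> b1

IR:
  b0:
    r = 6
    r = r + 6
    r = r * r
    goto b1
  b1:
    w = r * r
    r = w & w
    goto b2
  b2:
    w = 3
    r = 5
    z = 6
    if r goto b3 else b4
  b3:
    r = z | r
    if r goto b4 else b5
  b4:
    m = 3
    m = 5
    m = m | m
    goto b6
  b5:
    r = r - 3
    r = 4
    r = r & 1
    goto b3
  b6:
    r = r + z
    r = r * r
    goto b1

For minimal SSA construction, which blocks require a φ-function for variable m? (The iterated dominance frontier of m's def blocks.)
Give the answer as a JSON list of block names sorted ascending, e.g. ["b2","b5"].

idom tree: b1←b0 b2←b1 b3←b2 b4←b2 b5←b3 b6←b4
Dom at joins:
  b1: preds {b0,b6}: {b0} ∩ {b0,b1,b2,b4,b6} = {b0}; idom=b0
  b3: preds {b2,b5}: {b0,b1,b2} ∩ {b0,b1,b2,b3,b5} = {b0,b1,b2}; idom=b2
  b4: preds {b2,b3}: {b0,b1,b2} ∩ {b0,b1,b2,b3} = {b0,b1,b2}; idom=b2

DF derivation:
  join b1 pred b0: · stop@b0
  join b1 pred b6: b6→b4→b2→b1 stop@b0
  join b3 pred b2: · stop@b2
  join b3 pred b5: b5→b3 stop@b2
  join b4 pred b2: · stop@b2
  join b4 pred b3: b3 stop@b2
  b0: DF=∅
  b1: DF={b1}
  b2: DF={b1}
  b3: DF={b3,b4}
  b4: DF={b1}
  b5: DF={b3}
  b6: DF={b1}

φ for m: defs {b4}
  DF⁺ = {b1}

Answer: ["b1"]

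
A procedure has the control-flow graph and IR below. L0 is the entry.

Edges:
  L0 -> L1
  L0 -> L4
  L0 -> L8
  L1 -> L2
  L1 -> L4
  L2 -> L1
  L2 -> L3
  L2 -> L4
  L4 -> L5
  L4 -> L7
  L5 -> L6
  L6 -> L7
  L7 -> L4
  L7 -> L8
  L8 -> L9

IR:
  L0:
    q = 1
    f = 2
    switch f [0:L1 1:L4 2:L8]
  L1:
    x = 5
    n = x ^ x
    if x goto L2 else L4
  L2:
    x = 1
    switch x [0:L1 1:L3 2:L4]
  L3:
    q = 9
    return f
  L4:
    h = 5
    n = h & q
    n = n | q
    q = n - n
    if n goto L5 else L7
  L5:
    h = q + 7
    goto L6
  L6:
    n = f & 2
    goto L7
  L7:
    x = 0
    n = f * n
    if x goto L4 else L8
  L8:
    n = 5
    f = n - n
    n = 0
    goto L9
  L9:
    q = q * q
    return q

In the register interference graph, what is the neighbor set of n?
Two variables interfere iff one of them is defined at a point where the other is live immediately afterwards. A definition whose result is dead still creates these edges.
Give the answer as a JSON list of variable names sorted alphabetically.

Per-block:
  L0: def={f,q} ue=∅
  L1: def={n,x} ue=∅
  L2: def={x} ue=∅
  L3: def={q} ue={f}
  L4: def={h,n,q} ue={q}
  L5: def={h} ue={q}
  L6: def={n} ue={f}
  L7: def={n,x} ue={f,n}
  L8: def={f,n} ue=∅
  L9: def={q} ue={q}

Backward fixpoint:
  L0 li=∅ lo={f,q}
  L1 li={f,q} lo={f,q}
  L2 li={f,q} lo={f,q}
  L3 li={f} lo=∅
  L4 li={f,q} lo={f,n,q}
  L5 li={f,q} lo={f,q}
  L6 li={f,q} lo={f,n,q}
  L7 li={f,n,q} lo={f,q}
  L8 li={q} lo={q}
  L9 li={q} lo=∅

Interfere edges:
  f↔{h,n,q,x}
  h↔{f,q}
  n↔{f,q,x}
  q↔{f,h,n,x}
  x↔{f,n,q}

N(n) = ["f", "q", "x"]

Answer: ["f", "q", "x"]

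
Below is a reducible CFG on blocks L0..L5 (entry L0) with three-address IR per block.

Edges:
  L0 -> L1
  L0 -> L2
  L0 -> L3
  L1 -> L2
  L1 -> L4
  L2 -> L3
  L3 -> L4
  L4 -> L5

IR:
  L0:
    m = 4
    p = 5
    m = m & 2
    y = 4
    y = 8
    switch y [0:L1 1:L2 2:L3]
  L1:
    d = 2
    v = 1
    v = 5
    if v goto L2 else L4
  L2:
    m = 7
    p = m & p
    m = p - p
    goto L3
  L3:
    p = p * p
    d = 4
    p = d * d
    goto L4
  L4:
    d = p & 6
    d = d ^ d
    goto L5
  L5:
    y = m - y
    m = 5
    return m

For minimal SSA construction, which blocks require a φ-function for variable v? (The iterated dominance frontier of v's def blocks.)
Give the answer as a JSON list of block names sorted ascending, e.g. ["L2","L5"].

idom tree: L1←L0 L2←L0 L3←L0 L4←L0 L5←L4
Dom at joins:
  L2: preds {L0,L1}: {L0} ∩ {L0,L1} = {L0}; idom=L0
  L3: preds {L0,L2}: {L0} ∩ {L0,L2} = {L0}; idom=L0
  L4: preds {L1,L3}: {L0,L1} ∩ {L0,L3} = {L0}; idom=L0

Frontier:
  join L2 pred L0: · stop@L0
  join L2 pred L1: L1 stop@L0
  join L3 pred L0: · stop@L0
  join L3 pred L2: L2 stop@L0
  join L4 pred L1: L1 stop@L0
  join L4 pred L3: L3 stop@L0
  L0: DF=∅
  L1: DF={L2,L4}
  L2: DF={L3}
  L3: DF={L4}
  L4: DF=∅
  L5: DF=∅

φ for v: defs {L1}
  DF⁺ = {L2,L3,L4}

Answer: ["L2", "L3", "L4"]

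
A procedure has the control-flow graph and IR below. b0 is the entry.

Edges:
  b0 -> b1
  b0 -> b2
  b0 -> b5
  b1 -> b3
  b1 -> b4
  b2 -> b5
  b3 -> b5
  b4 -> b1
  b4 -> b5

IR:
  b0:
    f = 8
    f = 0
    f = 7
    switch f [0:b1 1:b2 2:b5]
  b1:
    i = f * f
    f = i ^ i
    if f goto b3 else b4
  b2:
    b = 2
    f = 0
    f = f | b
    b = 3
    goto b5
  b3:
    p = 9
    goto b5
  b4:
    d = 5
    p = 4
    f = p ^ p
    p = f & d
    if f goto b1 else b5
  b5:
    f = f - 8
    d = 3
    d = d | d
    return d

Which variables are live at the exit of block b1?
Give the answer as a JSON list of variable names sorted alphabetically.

Answer: ["f"]

Working:
Block summaries:
  b0: def={f} ue=∅
  b1: def={f,i} ue={f}
  b2: def={b,f} ue=∅
  b3: def={p} ue=∅
  b4: def={d,f,p} ue=∅
  b5: def={d,f} ue={f}

Backward fixpoint:
  live b0: ∅→{f}
  live b1: {f}→{f}
  live b2: ∅→{f}
  live b3: {f}→{f}
  live b4: ∅→{f}
  live b5: {f}→∅

live-out(b1) = ["f"]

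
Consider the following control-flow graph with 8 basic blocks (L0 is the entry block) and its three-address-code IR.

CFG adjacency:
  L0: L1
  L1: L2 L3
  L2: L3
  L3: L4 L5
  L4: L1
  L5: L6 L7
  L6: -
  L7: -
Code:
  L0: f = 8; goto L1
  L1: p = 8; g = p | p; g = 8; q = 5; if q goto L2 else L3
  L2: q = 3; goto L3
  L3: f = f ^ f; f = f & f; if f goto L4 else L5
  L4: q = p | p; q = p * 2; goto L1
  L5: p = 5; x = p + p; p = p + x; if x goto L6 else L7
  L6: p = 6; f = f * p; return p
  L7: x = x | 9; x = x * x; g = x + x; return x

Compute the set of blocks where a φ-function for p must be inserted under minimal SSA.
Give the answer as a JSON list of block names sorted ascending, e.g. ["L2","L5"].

idom tree: L1←L0 L2←L1 L3←L1 L4←L3 L5←L3 L6←L5 L7←L5
Join-block Dom:
  L1: preds {L0,L4}: {L0} ∩ {L0,L1,L3,L4} = {L0}; idom=L0
  L3: preds {L1,L2}: {L0,L1} ∩ {L0,L1,L2} = {L0,L1}; idom=L1

DF walk-up:
  join L1 pred L0: · stop@L0
  join L1 pred L4: L4→L3→L1 stop@L0
  join L3 pred L1: · stop@L1
  join L3 pred L2: L2 stop@L1
  L0: DF=∅
  L1: DF={L1}
  L2: DF={L3}
  L3: DF={L1}
  L4: DF={L1}
  L5: DF=∅
  L6: DF=∅
  L7: DF=∅

φ for p: defs {L1,L5,L6}
  DF⁺ = {L1}

Answer: ["L1"]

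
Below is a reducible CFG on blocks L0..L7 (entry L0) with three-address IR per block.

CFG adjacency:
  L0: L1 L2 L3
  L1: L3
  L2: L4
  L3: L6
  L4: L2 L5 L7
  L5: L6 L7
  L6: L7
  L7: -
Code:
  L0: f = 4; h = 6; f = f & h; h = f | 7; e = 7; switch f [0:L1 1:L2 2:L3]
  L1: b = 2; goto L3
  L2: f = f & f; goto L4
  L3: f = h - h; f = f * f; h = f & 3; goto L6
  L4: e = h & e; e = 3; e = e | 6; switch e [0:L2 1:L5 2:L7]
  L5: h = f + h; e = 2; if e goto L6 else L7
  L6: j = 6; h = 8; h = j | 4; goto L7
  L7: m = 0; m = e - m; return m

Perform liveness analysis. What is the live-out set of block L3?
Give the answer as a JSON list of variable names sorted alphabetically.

Answer: ["e"]

Analysis:
Block summaries:
  L0: {e,f,h} / ∅
  L1: {b} / ∅
  L2: {f} / {f}
  L3: {f,h} / {h}
  L4: {e} / {e,h}
  L5: {e,h} / {f,h}
  L6: {h,j} / ∅
  L7: {m} / {e}

Live sets:
  L0: in=∅ out={e,f,h}
  L1: in={e,h} out={e,h}
  L2: in={e,f,h} out={e,f,h}
  L3: in={e,h} out={e}
  L4: in={e,f,h} out={e,f,h}
  L5: in={f,h} out={e}
  L6: in={e} out={e}
  L7: in={e} out=∅

live-out(L3) = ["e"]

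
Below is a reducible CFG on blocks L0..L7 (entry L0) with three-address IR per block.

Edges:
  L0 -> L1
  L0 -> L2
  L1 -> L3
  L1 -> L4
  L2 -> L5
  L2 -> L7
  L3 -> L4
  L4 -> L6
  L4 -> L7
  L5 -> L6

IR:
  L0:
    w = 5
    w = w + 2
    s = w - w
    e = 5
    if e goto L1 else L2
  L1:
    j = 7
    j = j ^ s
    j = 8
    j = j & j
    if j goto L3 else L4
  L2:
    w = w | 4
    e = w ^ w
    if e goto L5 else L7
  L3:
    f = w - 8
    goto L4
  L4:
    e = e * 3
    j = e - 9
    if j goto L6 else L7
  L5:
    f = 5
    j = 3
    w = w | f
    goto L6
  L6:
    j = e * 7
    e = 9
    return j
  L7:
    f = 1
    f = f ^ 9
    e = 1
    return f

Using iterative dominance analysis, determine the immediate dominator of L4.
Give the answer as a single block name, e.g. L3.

idom tree: L1←L0 L2←L0 L3←L1 L4←L1 L5←L2 L6←L0 L7←L0
Dom∩ at merges:
  L4: preds {L1,L3}: {L0,L1} ∩ {L0,L1,L3} = {L0,L1}; idom=L1
  L6: preds {L4,L5}: {L0,L1,L4} ∩ {L0,L2,L5} = {L0}; idom=L0
  L7: preds {L2,L4}: {L0,L2} ∩ {L0,L1,L4} = {L0}; idom=L0

idom(L4) = L1

Answer: L1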